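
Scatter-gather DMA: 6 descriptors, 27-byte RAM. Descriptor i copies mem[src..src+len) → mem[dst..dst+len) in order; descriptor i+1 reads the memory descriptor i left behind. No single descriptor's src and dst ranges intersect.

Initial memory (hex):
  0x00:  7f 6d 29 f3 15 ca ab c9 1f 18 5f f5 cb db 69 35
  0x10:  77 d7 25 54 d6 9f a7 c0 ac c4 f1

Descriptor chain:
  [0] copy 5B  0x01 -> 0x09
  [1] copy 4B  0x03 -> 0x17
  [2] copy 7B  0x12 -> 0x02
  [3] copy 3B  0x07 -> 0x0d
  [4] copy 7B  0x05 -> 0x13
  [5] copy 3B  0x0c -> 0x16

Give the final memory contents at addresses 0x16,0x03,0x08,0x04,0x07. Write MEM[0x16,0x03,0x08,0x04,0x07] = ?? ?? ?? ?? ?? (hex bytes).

MEM[0x16,0x03,0x08,0x04,0x07] = 15 54 15 d6 f3

D0: mem[0x09..0x0d] <- [6d 29 f3 15 ca]
D1: mem[0x17..0x1a] <- [f3 15 ca ab]
D2: mem[0x02..0x08] <- [25 54 d6 9f a7 f3 15]
D3: mem[0x0d..0x0f] <- [f3 15 6d]
D4: mem[0x13..0x19] <- [9f a7 f3 15 6d 29 f3]
D5: mem[0x16..0x18] <- [15 f3 15]
query mem[0x16]=0x15, mem[0x03]=0x54, mem[0x08]=0x15, mem[0x04]=0xd6, mem[0x07]=0xf3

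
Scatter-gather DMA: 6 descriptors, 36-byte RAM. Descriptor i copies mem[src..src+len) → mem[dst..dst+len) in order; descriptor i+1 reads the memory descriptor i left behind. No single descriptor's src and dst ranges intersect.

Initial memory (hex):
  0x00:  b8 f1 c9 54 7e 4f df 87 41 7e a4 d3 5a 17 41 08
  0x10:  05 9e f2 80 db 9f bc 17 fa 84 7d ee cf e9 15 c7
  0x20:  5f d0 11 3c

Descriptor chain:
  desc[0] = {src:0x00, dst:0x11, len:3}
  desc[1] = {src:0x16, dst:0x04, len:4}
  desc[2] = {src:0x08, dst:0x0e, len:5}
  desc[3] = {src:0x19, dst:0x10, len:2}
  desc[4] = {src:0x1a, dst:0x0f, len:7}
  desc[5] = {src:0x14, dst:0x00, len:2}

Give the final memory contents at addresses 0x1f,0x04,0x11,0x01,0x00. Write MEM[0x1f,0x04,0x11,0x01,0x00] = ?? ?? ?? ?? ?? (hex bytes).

#0 dst[0x11+3] := {0xb8,0xf1,0xc9}
#1 dst[0x04+4] := {0xbc,0x17,0xfa,0x84}
#2 dst[0x0e+5] := {0x41,0x7e,0xa4,0xd3,0x5a}
#3 dst[0x10+2] := {0x84,0x7d}
#4 dst[0x0f+7] := {0x7d,0xee,0xcf,0xe9,0x15,0xc7,0x5f}
#5 dst[0x00+2] := {0xc7,0x5f}
query mem[0x1f]=0xc7, mem[0x04]=0xbc, mem[0x11]=0xcf, mem[0x01]=0x5f, mem[0x00]=0xc7

MEM[0x1f,0x04,0x11,0x01,0x00] = c7 bc cf 5f c7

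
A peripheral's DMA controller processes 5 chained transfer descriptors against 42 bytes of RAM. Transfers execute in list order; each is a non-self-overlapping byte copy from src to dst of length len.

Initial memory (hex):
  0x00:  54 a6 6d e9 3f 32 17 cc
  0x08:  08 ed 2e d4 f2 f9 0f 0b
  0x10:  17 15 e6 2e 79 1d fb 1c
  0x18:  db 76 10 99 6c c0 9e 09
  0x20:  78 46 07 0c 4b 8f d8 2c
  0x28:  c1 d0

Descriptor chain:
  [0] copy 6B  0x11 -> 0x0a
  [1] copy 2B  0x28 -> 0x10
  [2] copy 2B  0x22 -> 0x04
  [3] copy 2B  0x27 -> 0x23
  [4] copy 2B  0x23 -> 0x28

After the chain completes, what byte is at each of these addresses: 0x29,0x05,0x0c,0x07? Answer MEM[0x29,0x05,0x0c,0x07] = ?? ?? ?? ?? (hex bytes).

MEM[0x29,0x05,0x0c,0x07] = c1 0c 2e cc

#0 dst[0x0a+6] := {0x15,0xe6,0x2e,0x79,0x1d,0xfb}
#1 dst[0x10+2] := {0xc1,0xd0}
#2 dst[0x04+2] := {0x07,0x0c}
#3 dst[0x23+2] := {0x2c,0xc1}
#4 dst[0x28+2] := {0x2c,0xc1}
query mem[0x29]=0xc1, mem[0x05]=0x0c, mem[0x0c]=0x2e, mem[0x07]=0xcc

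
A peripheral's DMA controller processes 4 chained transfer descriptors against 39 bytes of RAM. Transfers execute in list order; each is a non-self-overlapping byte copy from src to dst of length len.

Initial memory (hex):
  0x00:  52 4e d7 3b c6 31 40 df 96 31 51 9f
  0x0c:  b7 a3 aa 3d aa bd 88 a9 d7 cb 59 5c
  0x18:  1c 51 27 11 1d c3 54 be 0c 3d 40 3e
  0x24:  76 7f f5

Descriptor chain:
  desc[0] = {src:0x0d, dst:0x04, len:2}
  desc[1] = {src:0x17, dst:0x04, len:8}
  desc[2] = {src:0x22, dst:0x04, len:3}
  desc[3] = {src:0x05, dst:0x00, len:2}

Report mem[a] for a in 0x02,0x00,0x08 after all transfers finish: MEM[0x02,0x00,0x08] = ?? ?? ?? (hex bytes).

[0] 0x0d->0x04 len=2 : a3 aa
[1] 0x17->0x04 len=8 : 5c 1c 51 27 11 1d c3 54
[2] 0x22->0x04 len=3 : 40 3e 76
[3] 0x05->0x00 len=2 : 3e 76
query mem[0x02]=0xd7, mem[0x00]=0x3e, mem[0x08]=0x11

MEM[0x02,0x00,0x08] = d7 3e 11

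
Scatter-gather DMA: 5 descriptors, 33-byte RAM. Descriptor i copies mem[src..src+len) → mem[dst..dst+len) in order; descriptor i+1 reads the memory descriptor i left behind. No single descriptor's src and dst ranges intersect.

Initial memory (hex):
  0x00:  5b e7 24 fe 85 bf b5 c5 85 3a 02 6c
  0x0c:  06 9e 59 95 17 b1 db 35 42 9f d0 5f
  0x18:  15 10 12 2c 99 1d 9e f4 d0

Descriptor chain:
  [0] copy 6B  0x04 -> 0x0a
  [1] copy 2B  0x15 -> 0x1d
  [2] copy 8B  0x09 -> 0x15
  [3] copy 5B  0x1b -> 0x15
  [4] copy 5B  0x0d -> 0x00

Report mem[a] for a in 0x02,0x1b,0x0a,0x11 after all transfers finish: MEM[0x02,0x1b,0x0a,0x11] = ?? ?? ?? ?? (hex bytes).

MEM[0x02,0x1b,0x0a,0x11] = 3a 3a 85 b1

[0] 0x04->0x0a len=6 : 85 bf b5 c5 85 3a
[1] 0x15->0x1d len=2 : 9f d0
[2] 0x09->0x15 len=8 : 3a 85 bf b5 c5 85 3a 17
[3] 0x1b->0x15 len=5 : 3a 17 9f d0 f4
[4] 0x0d->0x00 len=5 : c5 85 3a 17 b1
query mem[0x02]=0x3a, mem[0x1b]=0x3a, mem[0x0a]=0x85, mem[0x11]=0xb1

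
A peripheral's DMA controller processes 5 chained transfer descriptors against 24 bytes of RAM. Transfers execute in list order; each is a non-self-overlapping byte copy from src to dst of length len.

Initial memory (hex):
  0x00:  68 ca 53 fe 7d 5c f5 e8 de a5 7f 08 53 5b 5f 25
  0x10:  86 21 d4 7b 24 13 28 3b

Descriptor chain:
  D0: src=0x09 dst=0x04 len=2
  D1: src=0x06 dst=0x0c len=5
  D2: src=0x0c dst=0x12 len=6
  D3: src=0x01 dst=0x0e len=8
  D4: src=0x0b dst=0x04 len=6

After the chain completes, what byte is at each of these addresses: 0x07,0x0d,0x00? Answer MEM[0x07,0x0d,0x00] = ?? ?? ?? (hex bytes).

MEM[0x07,0x0d,0x00] = ca e8 68

  after D0: wrote 2B at 0x04 = a57f
  after D1: wrote 5B at 0x0c = f5e8dea57f
  after D2: wrote 6B at 0x12 = f5e8dea57f21
  after D3: wrote 8B at 0x0e = ca53fea57ff5e8de
  after D4: wrote 6B at 0x04 = 08f5e8ca53fe
query mem[0x07]=0xca, mem[0x0d]=0xe8, mem[0x00]=0x68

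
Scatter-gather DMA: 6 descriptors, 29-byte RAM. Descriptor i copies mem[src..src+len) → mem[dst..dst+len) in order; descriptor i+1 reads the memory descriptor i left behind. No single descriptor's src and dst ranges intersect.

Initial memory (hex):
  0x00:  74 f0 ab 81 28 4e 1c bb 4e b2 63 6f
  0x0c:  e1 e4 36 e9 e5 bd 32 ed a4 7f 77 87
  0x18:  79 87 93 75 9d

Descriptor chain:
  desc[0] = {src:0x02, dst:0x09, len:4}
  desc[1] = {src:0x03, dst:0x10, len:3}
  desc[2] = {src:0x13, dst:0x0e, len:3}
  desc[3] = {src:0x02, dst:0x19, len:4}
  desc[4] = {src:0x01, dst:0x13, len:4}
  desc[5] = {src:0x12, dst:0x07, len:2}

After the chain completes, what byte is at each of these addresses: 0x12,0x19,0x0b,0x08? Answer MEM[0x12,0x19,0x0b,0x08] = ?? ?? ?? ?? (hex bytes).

#0 dst[0x09+4] := {0xab,0x81,0x28,0x4e}
#1 dst[0x10+3] := {0x81,0x28,0x4e}
#2 dst[0x0e+3] := {0xed,0xa4,0x7f}
#3 dst[0x19+4] := {0xab,0x81,0x28,0x4e}
#4 dst[0x13+4] := {0xf0,0xab,0x81,0x28}
#5 dst[0x07+2] := {0x4e,0xf0}
query mem[0x12]=0x4e, mem[0x19]=0xab, mem[0x0b]=0x28, mem[0x08]=0xf0

MEM[0x12,0x19,0x0b,0x08] = 4e ab 28 f0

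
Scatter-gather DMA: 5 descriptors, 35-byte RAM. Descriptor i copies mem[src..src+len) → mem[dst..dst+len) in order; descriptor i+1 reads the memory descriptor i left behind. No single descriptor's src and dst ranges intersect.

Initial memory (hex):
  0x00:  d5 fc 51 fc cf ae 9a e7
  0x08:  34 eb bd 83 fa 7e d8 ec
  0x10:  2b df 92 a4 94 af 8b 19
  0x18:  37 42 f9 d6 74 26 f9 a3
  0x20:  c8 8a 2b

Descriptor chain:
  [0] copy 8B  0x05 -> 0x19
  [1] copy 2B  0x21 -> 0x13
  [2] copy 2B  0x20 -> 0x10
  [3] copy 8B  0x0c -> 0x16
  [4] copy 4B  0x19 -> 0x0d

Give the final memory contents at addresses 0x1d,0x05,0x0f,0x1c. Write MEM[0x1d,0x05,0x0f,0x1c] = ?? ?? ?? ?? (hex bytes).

MEM[0x1d,0x05,0x0f,0x1c] = 8a ae 8a 92

[0] 0x05->0x19 len=8 : ae 9a e7 34 eb bd 83 fa
[1] 0x21->0x13 len=2 : 8a 2b
[2] 0x20->0x10 len=2 : fa 8a
[3] 0x0c->0x16 len=8 : fa 7e d8 ec fa 8a 92 8a
[4] 0x19->0x0d len=4 : ec fa 8a 92
query mem[0x1d]=0x8a, mem[0x05]=0xae, mem[0x0f]=0x8a, mem[0x1c]=0x92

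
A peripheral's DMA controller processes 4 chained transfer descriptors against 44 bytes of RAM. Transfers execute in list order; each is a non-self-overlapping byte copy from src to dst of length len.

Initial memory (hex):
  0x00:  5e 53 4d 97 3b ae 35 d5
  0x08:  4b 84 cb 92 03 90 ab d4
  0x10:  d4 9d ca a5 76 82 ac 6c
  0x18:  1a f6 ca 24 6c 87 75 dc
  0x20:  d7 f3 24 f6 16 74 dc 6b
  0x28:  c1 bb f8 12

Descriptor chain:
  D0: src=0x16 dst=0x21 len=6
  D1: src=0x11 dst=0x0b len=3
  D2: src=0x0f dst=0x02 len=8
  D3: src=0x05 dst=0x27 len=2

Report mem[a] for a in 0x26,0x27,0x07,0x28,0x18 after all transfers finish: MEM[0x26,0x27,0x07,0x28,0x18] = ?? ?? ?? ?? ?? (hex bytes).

D0: mem[0x21..0x26] <- [ac 6c 1a f6 ca 24]
D1: mem[0x0b..0x0d] <- [9d ca a5]
D2: mem[0x02..0x09] <- [d4 d4 9d ca a5 76 82 ac]
D3: mem[0x27..0x28] <- [ca a5]
query mem[0x26]=0x24, mem[0x27]=0xca, mem[0x07]=0x76, mem[0x28]=0xa5, mem[0x18]=0x1a

MEM[0x26,0x27,0x07,0x28,0x18] = 24 ca 76 a5 1a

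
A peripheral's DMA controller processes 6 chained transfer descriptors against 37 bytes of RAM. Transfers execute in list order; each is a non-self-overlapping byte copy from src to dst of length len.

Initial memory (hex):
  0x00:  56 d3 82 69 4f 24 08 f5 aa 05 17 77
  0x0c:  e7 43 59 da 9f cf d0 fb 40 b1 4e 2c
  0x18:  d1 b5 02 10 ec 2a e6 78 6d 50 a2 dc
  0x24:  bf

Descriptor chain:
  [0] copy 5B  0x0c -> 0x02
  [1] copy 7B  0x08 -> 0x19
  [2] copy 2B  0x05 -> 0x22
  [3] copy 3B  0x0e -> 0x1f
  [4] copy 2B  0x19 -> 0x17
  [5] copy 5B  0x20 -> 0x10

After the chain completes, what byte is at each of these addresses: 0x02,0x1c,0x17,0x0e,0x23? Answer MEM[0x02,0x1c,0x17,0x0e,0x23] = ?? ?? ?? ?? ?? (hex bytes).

MEM[0x02,0x1c,0x17,0x0e,0x23] = e7 77 aa 59 9f

[0] 0x0c->0x02 len=5 : e7 43 59 da 9f
[1] 0x08->0x19 len=7 : aa 05 17 77 e7 43 59
[2] 0x05->0x22 len=2 : da 9f
[3] 0x0e->0x1f len=3 : 59 da 9f
[4] 0x19->0x17 len=2 : aa 05
[5] 0x20->0x10 len=5 : da 9f da 9f bf
query mem[0x02]=0xe7, mem[0x1c]=0x77, mem[0x17]=0xaa, mem[0x0e]=0x59, mem[0x23]=0x9f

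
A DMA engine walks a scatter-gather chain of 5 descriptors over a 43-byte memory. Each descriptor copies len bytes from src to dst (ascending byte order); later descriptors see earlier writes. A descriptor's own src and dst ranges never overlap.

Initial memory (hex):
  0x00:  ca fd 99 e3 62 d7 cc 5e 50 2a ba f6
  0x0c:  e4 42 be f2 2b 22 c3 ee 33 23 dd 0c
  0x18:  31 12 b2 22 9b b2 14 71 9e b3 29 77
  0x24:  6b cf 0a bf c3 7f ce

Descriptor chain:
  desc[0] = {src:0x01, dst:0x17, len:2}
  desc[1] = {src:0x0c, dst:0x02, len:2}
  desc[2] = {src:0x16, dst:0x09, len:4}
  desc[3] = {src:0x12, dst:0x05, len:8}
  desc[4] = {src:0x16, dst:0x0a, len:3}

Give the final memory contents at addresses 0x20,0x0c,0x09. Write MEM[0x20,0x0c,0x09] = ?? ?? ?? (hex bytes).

[0] 0x01->0x17 len=2 : fd 99
[1] 0x0c->0x02 len=2 : e4 42
[2] 0x16->0x09 len=4 : dd fd 99 12
[3] 0x12->0x05 len=8 : c3 ee 33 23 dd fd 99 12
[4] 0x16->0x0a len=3 : dd fd 99
query mem[0x20]=0x9e, mem[0x0c]=0x99, mem[0x09]=0xdd

MEM[0x20,0x0c,0x09] = 9e 99 dd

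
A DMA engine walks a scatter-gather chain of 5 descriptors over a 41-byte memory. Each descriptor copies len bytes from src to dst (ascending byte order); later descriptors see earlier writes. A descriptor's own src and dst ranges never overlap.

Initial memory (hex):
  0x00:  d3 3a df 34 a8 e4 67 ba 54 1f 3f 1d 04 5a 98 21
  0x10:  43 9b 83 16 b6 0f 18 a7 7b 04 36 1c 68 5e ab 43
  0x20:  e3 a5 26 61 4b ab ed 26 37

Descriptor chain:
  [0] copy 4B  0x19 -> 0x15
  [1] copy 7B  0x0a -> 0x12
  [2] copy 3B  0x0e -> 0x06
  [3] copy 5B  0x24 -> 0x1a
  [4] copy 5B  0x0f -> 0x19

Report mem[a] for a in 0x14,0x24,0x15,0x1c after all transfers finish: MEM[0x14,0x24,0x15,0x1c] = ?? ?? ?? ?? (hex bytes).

#0 dst[0x15+4] := {0x04,0x36,0x1c,0x68}
#1 dst[0x12+7] := {0x3f,0x1d,0x04,0x5a,0x98,0x21,0x43}
#2 dst[0x06+3] := {0x98,0x21,0x43}
#3 dst[0x1a+5] := {0x4b,0xab,0xed,0x26,0x37}
#4 dst[0x19+5] := {0x21,0x43,0x9b,0x3f,0x1d}
query mem[0x14]=0x04, mem[0x24]=0x4b, mem[0x15]=0x5a, mem[0x1c]=0x3f

MEM[0x14,0x24,0x15,0x1c] = 04 4b 5a 3f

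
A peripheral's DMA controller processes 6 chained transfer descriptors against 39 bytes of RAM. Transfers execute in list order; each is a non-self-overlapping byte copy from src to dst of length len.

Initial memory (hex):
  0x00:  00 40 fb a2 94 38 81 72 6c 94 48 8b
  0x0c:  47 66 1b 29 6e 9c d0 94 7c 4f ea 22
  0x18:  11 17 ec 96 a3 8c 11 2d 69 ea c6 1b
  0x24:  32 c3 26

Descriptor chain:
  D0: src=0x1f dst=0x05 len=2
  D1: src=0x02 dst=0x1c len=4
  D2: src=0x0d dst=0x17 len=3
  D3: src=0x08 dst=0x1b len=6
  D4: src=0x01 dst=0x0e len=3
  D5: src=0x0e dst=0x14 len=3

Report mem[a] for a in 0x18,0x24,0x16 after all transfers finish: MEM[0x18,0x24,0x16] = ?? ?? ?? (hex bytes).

D0: mem[0x05..0x06] <- [2d 69]
D1: mem[0x1c..0x1f] <- [fb a2 94 2d]
D2: mem[0x17..0x19] <- [66 1b 29]
D3: mem[0x1b..0x20] <- [6c 94 48 8b 47 66]
D4: mem[0x0e..0x10] <- [40 fb a2]
D5: mem[0x14..0x16] <- [40 fb a2]
query mem[0x18]=0x1b, mem[0x24]=0x32, mem[0x16]=0xa2

MEM[0x18,0x24,0x16] = 1b 32 a2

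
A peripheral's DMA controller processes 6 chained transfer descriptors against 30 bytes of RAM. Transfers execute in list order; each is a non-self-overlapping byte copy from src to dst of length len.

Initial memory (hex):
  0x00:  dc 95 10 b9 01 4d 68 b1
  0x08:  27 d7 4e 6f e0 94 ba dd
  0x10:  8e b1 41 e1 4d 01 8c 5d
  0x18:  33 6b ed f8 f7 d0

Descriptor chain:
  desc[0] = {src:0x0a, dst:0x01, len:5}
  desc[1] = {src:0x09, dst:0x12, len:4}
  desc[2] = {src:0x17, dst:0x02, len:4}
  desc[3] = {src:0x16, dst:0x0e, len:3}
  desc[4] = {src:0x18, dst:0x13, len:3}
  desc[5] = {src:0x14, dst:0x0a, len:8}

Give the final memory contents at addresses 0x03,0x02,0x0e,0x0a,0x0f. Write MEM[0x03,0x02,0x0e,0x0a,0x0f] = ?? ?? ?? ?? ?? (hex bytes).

MEM[0x03,0x02,0x0e,0x0a,0x0f] = 33 5d 33 6b 6b

D0: mem[0x01..0x05] <- [4e 6f e0 94 ba]
D1: mem[0x12..0x15] <- [d7 4e 6f e0]
D2: mem[0x02..0x05] <- [5d 33 6b ed]
D3: mem[0x0e..0x10] <- [8c 5d 33]
D4: mem[0x13..0x15] <- [33 6b ed]
D5: mem[0x0a..0x11] <- [6b ed 8c 5d 33 6b ed f8]
query mem[0x03]=0x33, mem[0x02]=0x5d, mem[0x0e]=0x33, mem[0x0a]=0x6b, mem[0x0f]=0x6b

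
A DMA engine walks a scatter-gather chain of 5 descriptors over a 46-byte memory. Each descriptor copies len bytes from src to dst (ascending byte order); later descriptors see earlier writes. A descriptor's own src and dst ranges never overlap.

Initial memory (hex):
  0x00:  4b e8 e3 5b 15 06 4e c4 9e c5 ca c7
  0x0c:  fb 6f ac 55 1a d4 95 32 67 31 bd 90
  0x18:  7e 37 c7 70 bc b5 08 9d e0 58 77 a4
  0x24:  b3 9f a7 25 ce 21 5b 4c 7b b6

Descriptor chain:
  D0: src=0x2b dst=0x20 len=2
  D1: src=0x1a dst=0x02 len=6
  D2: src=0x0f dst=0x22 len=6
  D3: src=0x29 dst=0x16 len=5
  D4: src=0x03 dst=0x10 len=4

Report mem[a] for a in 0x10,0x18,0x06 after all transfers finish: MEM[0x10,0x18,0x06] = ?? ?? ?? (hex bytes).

MEM[0x10,0x18,0x06] = 70 4c 08

  after D0: wrote 2B at 0x20 = 4c7b
  after D1: wrote 6B at 0x02 = c770bcb5089d
  after D2: wrote 6B at 0x22 = 551ad4953267
  after D3: wrote 5B at 0x16 = 215b4c7bb6
  after D4: wrote 4B at 0x10 = 70bcb508
query mem[0x10]=0x70, mem[0x18]=0x4c, mem[0x06]=0x08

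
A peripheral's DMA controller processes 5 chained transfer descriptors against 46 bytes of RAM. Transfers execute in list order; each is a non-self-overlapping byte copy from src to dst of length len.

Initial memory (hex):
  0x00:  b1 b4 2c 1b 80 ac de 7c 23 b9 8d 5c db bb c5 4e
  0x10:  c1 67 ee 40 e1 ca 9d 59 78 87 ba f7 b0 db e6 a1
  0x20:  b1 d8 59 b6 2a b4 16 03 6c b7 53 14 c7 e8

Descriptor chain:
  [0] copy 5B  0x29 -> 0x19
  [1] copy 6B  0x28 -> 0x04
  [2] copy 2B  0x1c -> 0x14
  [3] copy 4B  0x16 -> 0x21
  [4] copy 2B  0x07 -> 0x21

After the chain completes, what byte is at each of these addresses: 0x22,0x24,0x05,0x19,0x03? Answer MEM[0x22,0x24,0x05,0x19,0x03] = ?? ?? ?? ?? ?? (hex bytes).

MEM[0x22,0x24,0x05,0x19,0x03] = c7 b7 b7 b7 1b

D0: mem[0x19..0x1d] <- [b7 53 14 c7 e8]
D1: mem[0x04..0x09] <- [6c b7 53 14 c7 e8]
D2: mem[0x14..0x15] <- [c7 e8]
D3: mem[0x21..0x24] <- [9d 59 78 b7]
D4: mem[0x21..0x22] <- [14 c7]
query mem[0x22]=0xc7, mem[0x24]=0xb7, mem[0x05]=0xb7, mem[0x19]=0xb7, mem[0x03]=0x1b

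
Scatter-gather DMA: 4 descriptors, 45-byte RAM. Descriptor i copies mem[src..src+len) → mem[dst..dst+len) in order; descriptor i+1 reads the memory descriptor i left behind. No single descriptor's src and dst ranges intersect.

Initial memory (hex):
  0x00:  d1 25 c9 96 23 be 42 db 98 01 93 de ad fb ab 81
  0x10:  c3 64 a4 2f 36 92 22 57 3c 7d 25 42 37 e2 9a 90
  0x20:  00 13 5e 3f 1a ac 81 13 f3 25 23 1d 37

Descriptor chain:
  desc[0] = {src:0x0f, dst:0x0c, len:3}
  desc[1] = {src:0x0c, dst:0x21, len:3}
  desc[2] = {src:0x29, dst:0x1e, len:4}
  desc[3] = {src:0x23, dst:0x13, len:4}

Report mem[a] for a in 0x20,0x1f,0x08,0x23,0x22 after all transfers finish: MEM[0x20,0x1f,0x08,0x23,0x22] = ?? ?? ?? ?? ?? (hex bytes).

[0] 0x0f->0x0c len=3 : 81 c3 64
[1] 0x0c->0x21 len=3 : 81 c3 64
[2] 0x29->0x1e len=4 : 25 23 1d 37
[3] 0x23->0x13 len=4 : 64 1a ac 81
query mem[0x20]=0x1d, mem[0x1f]=0x23, mem[0x08]=0x98, mem[0x23]=0x64, mem[0x22]=0xc3

MEM[0x20,0x1f,0x08,0x23,0x22] = 1d 23 98 64 c3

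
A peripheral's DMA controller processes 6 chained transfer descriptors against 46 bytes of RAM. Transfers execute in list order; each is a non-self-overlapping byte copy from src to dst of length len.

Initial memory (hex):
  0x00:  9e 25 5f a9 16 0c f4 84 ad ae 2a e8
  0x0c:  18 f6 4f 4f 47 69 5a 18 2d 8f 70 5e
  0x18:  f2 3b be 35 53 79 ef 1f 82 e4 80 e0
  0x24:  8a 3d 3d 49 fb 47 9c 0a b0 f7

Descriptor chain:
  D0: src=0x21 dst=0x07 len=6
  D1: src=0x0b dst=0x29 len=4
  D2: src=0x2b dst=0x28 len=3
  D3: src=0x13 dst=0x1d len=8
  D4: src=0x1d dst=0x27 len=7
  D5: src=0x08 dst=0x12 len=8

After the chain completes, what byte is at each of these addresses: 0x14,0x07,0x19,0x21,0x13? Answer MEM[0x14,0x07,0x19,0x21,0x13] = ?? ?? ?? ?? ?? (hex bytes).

[0] 0x21->0x07 len=6 : e4 80 e0 8a 3d 3d
[1] 0x0b->0x29 len=4 : 3d 3d f6 4f
[2] 0x2b->0x28 len=3 : f6 4f f7
[3] 0x13->0x1d len=8 : 18 2d 8f 70 5e f2 3b be
[4] 0x1d->0x27 len=7 : 18 2d 8f 70 5e f2 3b
[5] 0x08->0x12 len=8 : 80 e0 8a 3d 3d f6 4f 4f
query mem[0x14]=0x8a, mem[0x07]=0xe4, mem[0x19]=0x4f, mem[0x21]=0x5e, mem[0x13]=0xe0

MEM[0x14,0x07,0x19,0x21,0x13] = 8a e4 4f 5e e0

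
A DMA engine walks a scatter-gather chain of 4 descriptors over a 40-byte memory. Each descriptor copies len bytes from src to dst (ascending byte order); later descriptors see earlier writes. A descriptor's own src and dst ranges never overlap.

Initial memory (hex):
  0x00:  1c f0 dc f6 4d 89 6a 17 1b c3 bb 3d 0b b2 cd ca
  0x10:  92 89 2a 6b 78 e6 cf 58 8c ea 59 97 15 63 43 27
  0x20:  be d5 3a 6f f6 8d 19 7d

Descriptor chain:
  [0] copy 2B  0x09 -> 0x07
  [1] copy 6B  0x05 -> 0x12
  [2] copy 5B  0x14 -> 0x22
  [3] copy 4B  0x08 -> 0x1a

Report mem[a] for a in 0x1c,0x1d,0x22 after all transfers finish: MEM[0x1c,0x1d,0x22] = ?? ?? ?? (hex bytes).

  after D0: wrote 2B at 0x07 = c3bb
  after D1: wrote 6B at 0x12 = 896ac3bbc3bb
  after D2: wrote 5B at 0x22 = c3bbc3bb8c
  after D3: wrote 4B at 0x1a = bbc3bb3d
query mem[0x1c]=0xbb, mem[0x1d]=0x3d, mem[0x22]=0xc3

MEM[0x1c,0x1d,0x22] = bb 3d c3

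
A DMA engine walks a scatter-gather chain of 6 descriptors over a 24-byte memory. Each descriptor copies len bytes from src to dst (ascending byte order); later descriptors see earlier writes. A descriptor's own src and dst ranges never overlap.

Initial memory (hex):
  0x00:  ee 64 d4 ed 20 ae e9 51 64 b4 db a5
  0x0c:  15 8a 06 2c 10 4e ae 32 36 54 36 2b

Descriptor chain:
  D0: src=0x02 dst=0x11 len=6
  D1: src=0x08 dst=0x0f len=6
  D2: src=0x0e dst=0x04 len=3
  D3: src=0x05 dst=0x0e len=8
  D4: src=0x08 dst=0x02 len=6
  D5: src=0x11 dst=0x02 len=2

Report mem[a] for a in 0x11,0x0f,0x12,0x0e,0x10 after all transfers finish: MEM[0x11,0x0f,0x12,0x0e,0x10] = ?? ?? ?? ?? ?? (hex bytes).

MEM[0x11,0x0f,0x12,0x0e,0x10] = 64 b4 b4 64 51

[0] 0x02->0x11 len=6 : d4 ed 20 ae e9 51
[1] 0x08->0x0f len=6 : 64 b4 db a5 15 8a
[2] 0x0e->0x04 len=3 : 06 64 b4
[3] 0x05->0x0e len=8 : 64 b4 51 64 b4 db a5 15
[4] 0x08->0x02 len=6 : 64 b4 db a5 15 8a
[5] 0x11->0x02 len=2 : 64 b4
query mem[0x11]=0x64, mem[0x0f]=0xb4, mem[0x12]=0xb4, mem[0x0e]=0x64, mem[0x10]=0x51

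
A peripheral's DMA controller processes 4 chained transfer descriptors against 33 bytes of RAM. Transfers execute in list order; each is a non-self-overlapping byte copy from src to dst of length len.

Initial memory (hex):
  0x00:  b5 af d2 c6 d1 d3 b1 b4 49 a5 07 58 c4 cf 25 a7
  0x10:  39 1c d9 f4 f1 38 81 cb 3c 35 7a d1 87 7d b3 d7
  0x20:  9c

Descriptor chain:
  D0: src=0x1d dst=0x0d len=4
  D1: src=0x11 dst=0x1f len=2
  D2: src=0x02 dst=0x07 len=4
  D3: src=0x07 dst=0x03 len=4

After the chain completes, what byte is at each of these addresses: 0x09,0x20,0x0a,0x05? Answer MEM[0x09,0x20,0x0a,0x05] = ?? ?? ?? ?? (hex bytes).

MEM[0x09,0x20,0x0a,0x05] = d1 d9 d3 d1

[0] 0x1d->0x0d len=4 : 7d b3 d7 9c
[1] 0x11->0x1f len=2 : 1c d9
[2] 0x02->0x07 len=4 : d2 c6 d1 d3
[3] 0x07->0x03 len=4 : d2 c6 d1 d3
query mem[0x09]=0xd1, mem[0x20]=0xd9, mem[0x0a]=0xd3, mem[0x05]=0xd1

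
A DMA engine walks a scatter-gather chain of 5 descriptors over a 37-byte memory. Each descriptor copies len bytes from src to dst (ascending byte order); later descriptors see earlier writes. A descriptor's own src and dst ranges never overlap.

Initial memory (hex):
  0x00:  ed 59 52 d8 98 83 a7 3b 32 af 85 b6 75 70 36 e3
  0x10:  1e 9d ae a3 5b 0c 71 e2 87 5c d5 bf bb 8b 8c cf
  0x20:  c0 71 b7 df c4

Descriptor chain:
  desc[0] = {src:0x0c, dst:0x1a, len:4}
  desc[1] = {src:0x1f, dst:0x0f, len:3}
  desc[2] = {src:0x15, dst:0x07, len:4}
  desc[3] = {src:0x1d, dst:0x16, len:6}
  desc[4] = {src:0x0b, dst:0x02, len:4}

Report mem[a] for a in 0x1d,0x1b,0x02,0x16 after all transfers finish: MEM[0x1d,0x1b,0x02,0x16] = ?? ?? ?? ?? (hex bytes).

  after D0: wrote 4B at 0x1a = 757036e3
  after D1: wrote 3B at 0x0f = cfc071
  after D2: wrote 4B at 0x07 = 0c71e287
  after D3: wrote 6B at 0x16 = e38ccfc071b7
  after D4: wrote 4B at 0x02 = b6757036
query mem[0x1d]=0xe3, mem[0x1b]=0xb7, mem[0x02]=0xb6, mem[0x16]=0xe3

MEM[0x1d,0x1b,0x02,0x16] = e3 b7 b6 e3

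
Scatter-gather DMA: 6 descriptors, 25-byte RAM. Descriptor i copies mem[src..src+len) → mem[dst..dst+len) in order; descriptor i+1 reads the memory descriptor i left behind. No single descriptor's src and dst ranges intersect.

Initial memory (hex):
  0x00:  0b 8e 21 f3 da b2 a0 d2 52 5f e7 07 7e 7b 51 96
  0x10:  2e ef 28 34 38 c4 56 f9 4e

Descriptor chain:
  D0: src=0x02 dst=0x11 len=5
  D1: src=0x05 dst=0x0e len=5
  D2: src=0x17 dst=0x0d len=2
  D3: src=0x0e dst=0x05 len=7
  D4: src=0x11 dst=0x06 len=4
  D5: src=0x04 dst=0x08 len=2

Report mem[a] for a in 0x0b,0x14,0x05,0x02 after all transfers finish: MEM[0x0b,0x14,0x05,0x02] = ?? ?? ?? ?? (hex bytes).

MEM[0x0b,0x14,0x05,0x02] = b2 b2 4e 21

  after D0: wrote 5B at 0x11 = 21f3dab2a0
  after D1: wrote 5B at 0x0e = b2a0d2525f
  after D2: wrote 2B at 0x0d = f94e
  after D3: wrote 7B at 0x05 = 4ea0d2525fdab2
  after D4: wrote 4B at 0x06 = 525fdab2
  after D5: wrote 2B at 0x08 = da4e
query mem[0x0b]=0xb2, mem[0x14]=0xb2, mem[0x05]=0x4e, mem[0x02]=0x21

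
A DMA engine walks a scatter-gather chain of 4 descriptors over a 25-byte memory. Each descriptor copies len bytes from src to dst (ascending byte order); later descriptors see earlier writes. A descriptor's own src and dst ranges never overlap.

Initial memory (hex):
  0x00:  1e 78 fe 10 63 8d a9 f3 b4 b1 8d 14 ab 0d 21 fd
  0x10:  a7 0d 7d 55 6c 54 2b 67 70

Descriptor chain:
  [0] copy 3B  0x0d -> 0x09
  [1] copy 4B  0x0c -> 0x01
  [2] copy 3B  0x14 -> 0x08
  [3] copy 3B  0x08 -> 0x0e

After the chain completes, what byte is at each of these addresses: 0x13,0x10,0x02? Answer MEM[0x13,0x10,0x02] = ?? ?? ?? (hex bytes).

#0 dst[0x09+3] := {0x0d,0x21,0xfd}
#1 dst[0x01+4] := {0xab,0x0d,0x21,0xfd}
#2 dst[0x08+3] := {0x6c,0x54,0x2b}
#3 dst[0x0e+3] := {0x6c,0x54,0x2b}
query mem[0x13]=0x55, mem[0x10]=0x2b, mem[0x02]=0x0d

MEM[0x13,0x10,0x02] = 55 2b 0d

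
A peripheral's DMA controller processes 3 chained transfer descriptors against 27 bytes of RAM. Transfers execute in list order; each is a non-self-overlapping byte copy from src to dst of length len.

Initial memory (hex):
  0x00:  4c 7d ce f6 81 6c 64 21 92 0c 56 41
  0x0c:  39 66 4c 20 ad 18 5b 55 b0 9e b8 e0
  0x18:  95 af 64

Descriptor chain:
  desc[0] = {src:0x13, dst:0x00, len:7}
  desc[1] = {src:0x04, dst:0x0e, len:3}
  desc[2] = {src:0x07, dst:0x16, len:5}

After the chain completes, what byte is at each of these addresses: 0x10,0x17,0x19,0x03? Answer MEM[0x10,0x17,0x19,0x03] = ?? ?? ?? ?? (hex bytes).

MEM[0x10,0x17,0x19,0x03] = af 92 56 b8

D0: mem[0x00..0x06] <- [55 b0 9e b8 e0 95 af]
D1: mem[0x0e..0x10] <- [e0 95 af]
D2: mem[0x16..0x1a] <- [21 92 0c 56 41]
query mem[0x10]=0xaf, mem[0x17]=0x92, mem[0x19]=0x56, mem[0x03]=0xb8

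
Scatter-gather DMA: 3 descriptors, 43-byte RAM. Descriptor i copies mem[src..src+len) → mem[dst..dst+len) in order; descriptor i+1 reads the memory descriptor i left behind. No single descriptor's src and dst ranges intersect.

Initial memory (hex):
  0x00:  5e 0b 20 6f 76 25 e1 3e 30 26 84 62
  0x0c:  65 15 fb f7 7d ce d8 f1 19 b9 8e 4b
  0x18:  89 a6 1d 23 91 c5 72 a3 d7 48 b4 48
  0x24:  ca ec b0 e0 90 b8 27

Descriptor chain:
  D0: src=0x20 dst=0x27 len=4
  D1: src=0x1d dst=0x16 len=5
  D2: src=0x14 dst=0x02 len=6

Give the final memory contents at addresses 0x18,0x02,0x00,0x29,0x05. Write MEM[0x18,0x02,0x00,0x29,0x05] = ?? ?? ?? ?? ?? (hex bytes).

MEM[0x18,0x02,0x00,0x29,0x05] = a3 19 5e b4 72

[0] 0x20->0x27 len=4 : d7 48 b4 48
[1] 0x1d->0x16 len=5 : c5 72 a3 d7 48
[2] 0x14->0x02 len=6 : 19 b9 c5 72 a3 d7
query mem[0x18]=0xa3, mem[0x02]=0x19, mem[0x00]=0x5e, mem[0x29]=0xb4, mem[0x05]=0x72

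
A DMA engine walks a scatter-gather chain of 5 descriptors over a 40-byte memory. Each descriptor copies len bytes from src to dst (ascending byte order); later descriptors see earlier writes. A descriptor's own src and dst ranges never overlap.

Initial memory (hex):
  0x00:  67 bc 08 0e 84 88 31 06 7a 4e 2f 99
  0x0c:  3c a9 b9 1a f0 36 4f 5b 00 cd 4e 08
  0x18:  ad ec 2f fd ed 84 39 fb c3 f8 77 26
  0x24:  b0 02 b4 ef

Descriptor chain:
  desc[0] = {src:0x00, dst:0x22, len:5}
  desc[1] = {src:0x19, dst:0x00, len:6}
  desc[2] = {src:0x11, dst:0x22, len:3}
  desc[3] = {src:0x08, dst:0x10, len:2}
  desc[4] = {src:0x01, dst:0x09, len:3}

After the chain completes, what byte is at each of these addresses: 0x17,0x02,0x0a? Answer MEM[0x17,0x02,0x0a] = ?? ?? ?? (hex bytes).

MEM[0x17,0x02,0x0a] = 08 fd fd

  after D0: wrote 5B at 0x22 = 67bc080e84
  after D1: wrote 6B at 0x00 = ec2ffded8439
  after D2: wrote 3B at 0x22 = 364f5b
  after D3: wrote 2B at 0x10 = 7a4e
  after D4: wrote 3B at 0x09 = 2ffded
query mem[0x17]=0x08, mem[0x02]=0xfd, mem[0x0a]=0xfd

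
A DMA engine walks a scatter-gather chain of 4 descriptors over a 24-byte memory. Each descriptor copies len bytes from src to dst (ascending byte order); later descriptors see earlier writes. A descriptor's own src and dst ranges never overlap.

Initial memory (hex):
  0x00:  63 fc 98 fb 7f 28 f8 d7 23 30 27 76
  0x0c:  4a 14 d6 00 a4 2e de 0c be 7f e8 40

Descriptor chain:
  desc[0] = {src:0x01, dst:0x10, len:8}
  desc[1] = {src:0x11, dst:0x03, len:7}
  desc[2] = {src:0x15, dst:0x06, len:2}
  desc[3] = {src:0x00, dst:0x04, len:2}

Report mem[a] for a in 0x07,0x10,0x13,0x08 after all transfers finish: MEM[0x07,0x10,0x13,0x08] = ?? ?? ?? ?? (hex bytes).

MEM[0x07,0x10,0x13,0x08] = d7 fc 7f d7

#0 dst[0x10+8] := {0xfc,0x98,0xfb,0x7f,0x28,0xf8,0xd7,0x23}
#1 dst[0x03+7] := {0x98,0xfb,0x7f,0x28,0xf8,0xd7,0x23}
#2 dst[0x06+2] := {0xf8,0xd7}
#3 dst[0x04+2] := {0x63,0xfc}
query mem[0x07]=0xd7, mem[0x10]=0xfc, mem[0x13]=0x7f, mem[0x08]=0xd7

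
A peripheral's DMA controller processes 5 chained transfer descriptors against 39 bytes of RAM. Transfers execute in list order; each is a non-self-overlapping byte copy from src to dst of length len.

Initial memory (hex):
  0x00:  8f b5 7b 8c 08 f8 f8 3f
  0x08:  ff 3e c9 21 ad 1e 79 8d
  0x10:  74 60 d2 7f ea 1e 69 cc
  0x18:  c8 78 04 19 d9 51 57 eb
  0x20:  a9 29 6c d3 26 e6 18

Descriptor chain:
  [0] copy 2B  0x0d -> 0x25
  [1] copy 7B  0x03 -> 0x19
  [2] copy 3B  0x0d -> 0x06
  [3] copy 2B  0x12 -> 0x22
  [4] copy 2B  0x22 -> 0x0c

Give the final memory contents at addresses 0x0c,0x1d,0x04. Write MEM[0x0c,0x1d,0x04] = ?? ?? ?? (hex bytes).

#0 dst[0x25+2] := {0x1e,0x79}
#1 dst[0x19+7] := {0x8c,0x08,0xf8,0xf8,0x3f,0xff,0x3e}
#2 dst[0x06+3] := {0x1e,0x79,0x8d}
#3 dst[0x22+2] := {0xd2,0x7f}
#4 dst[0x0c+2] := {0xd2,0x7f}
query mem[0x0c]=0xd2, mem[0x1d]=0x3f, mem[0x04]=0x08

MEM[0x0c,0x1d,0x04] = d2 3f 08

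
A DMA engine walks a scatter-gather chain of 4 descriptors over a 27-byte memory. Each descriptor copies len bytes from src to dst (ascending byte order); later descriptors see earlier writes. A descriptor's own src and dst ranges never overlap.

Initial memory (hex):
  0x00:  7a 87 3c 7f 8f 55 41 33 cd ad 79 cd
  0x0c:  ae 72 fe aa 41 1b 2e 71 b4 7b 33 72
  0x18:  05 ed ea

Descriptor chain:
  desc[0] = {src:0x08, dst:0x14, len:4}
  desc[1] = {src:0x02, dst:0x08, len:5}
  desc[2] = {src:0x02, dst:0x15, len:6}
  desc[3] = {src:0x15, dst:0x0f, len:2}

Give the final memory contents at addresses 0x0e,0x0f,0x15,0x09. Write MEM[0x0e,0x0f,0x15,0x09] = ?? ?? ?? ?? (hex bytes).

MEM[0x0e,0x0f,0x15,0x09] = fe 3c 3c 7f

#0 dst[0x14+4] := {0xcd,0xad,0x79,0xcd}
#1 dst[0x08+5] := {0x3c,0x7f,0x8f,0x55,0x41}
#2 dst[0x15+6] := {0x3c,0x7f,0x8f,0x55,0x41,0x33}
#3 dst[0x0f+2] := {0x3c,0x7f}
query mem[0x0e]=0xfe, mem[0x0f]=0x3c, mem[0x15]=0x3c, mem[0x09]=0x7f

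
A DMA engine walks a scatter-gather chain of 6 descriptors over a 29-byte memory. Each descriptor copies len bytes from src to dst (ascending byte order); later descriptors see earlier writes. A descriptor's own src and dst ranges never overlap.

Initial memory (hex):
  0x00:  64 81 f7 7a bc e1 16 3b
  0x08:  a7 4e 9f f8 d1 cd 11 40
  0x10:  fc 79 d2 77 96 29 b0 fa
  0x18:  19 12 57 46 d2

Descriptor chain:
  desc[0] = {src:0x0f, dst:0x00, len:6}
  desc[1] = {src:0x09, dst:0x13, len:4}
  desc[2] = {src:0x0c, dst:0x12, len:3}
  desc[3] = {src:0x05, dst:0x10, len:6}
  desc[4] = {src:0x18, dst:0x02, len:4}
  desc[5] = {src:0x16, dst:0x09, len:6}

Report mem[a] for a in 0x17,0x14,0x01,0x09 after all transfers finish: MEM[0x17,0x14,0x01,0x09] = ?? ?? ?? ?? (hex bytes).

MEM[0x17,0x14,0x01,0x09] = fa 4e fc d1

D0: mem[0x00..0x05] <- [40 fc 79 d2 77 96]
D1: mem[0x13..0x16] <- [4e 9f f8 d1]
D2: mem[0x12..0x14] <- [d1 cd 11]
D3: mem[0x10..0x15] <- [96 16 3b a7 4e 9f]
D4: mem[0x02..0x05] <- [19 12 57 46]
D5: mem[0x09..0x0e] <- [d1 fa 19 12 57 46]
query mem[0x17]=0xfa, mem[0x14]=0x4e, mem[0x01]=0xfc, mem[0x09]=0xd1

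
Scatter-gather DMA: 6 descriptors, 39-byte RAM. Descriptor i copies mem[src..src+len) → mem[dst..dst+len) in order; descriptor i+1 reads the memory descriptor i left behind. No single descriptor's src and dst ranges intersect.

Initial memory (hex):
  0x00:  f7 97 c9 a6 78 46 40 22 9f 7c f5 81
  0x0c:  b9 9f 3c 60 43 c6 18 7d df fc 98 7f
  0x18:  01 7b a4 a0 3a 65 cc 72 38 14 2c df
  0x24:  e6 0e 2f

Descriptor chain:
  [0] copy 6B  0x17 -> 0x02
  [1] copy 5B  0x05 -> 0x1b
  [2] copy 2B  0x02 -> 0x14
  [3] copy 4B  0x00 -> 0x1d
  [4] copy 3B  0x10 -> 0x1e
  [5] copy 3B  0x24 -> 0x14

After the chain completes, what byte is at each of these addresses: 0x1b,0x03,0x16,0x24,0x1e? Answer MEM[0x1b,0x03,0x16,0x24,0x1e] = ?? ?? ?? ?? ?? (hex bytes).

  after D0: wrote 6B at 0x02 = 7f017ba4a03a
  after D1: wrote 5B at 0x1b = a4a03a9f7c
  after D2: wrote 2B at 0x14 = 7f01
  after D3: wrote 4B at 0x1d = f7977f01
  after D4: wrote 3B at 0x1e = 43c618
  after D5: wrote 3B at 0x14 = e60e2f
query mem[0x1b]=0xa4, mem[0x03]=0x01, mem[0x16]=0x2f, mem[0x24]=0xe6, mem[0x1e]=0x43

MEM[0x1b,0x03,0x16,0x24,0x1e] = a4 01 2f e6 43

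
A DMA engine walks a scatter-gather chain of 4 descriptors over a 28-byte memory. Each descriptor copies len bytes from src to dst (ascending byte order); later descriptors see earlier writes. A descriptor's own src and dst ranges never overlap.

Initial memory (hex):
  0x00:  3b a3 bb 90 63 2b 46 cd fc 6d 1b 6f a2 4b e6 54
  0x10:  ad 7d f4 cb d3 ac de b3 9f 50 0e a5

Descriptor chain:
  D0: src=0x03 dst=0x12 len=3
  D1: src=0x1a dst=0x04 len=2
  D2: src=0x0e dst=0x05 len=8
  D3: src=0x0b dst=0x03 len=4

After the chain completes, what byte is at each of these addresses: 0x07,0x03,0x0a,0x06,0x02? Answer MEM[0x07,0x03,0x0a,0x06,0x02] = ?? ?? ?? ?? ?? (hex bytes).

MEM[0x07,0x03,0x0a,0x06,0x02] = ad 2b 63 e6 bb

D0: mem[0x12..0x14] <- [90 63 2b]
D1: mem[0x04..0x05] <- [0e a5]
D2: mem[0x05..0x0c] <- [e6 54 ad 7d 90 63 2b ac]
D3: mem[0x03..0x06] <- [2b ac 4b e6]
query mem[0x07]=0xad, mem[0x03]=0x2b, mem[0x0a]=0x63, mem[0x06]=0xe6, mem[0x02]=0xbb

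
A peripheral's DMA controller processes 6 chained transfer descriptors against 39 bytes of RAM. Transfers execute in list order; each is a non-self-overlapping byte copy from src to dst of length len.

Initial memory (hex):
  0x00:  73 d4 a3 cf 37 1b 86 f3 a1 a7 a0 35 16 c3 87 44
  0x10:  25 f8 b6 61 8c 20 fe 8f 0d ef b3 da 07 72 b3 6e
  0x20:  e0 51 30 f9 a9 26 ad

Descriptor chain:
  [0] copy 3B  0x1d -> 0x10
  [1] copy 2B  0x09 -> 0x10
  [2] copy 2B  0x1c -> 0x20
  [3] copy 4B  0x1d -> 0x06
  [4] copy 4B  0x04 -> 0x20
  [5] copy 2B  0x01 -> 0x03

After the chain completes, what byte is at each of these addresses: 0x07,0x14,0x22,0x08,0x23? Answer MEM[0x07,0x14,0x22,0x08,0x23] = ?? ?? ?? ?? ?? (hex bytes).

D0: mem[0x10..0x12] <- [72 b3 6e]
D1: mem[0x10..0x11] <- [a7 a0]
D2: mem[0x20..0x21] <- [07 72]
D3: mem[0x06..0x09] <- [72 b3 6e 07]
D4: mem[0x20..0x23] <- [37 1b 72 b3]
D5: mem[0x03..0x04] <- [d4 a3]
query mem[0x07]=0xb3, mem[0x14]=0x8c, mem[0x22]=0x72, mem[0x08]=0x6e, mem[0x23]=0xb3

MEM[0x07,0x14,0x22,0x08,0x23] = b3 8c 72 6e b3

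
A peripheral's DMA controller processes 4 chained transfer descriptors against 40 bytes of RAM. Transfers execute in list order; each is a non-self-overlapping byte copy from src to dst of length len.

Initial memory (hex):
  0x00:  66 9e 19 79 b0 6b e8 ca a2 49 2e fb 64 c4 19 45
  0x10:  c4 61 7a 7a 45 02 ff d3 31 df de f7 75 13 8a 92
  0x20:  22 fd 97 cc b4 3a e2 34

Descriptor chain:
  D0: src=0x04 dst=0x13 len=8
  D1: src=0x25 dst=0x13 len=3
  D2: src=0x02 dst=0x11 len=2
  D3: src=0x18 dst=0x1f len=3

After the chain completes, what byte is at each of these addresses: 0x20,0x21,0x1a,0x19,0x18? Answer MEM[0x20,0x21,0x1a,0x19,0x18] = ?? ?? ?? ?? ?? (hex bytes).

#0 dst[0x13+8] := {0xb0,0x6b,0xe8,0xca,0xa2,0x49,0x2e,0xfb}
#1 dst[0x13+3] := {0x3a,0xe2,0x34}
#2 dst[0x11+2] := {0x19,0x79}
#3 dst[0x1f+3] := {0x49,0x2e,0xfb}
query mem[0x20]=0x2e, mem[0x21]=0xfb, mem[0x1a]=0xfb, mem[0x19]=0x2e, mem[0x18]=0x49

MEM[0x20,0x21,0x1a,0x19,0x18] = 2e fb fb 2e 49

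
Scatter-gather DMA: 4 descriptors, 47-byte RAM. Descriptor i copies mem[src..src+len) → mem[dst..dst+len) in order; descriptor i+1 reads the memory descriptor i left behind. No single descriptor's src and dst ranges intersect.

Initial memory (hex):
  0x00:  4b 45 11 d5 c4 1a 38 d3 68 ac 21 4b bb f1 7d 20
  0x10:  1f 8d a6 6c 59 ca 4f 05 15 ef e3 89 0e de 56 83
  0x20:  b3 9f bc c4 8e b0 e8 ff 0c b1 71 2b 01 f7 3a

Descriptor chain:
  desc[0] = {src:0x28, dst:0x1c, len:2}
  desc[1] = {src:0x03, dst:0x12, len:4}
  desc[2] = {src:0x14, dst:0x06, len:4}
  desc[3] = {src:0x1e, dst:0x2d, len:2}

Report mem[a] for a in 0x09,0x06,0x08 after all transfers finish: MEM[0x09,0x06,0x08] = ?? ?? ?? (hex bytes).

MEM[0x09,0x06,0x08] = 05 1a 4f

#0 dst[0x1c+2] := {0x0c,0xb1}
#1 dst[0x12+4] := {0xd5,0xc4,0x1a,0x38}
#2 dst[0x06+4] := {0x1a,0x38,0x4f,0x05}
#3 dst[0x2d+2] := {0x56,0x83}
query mem[0x09]=0x05, mem[0x06]=0x1a, mem[0x08]=0x4f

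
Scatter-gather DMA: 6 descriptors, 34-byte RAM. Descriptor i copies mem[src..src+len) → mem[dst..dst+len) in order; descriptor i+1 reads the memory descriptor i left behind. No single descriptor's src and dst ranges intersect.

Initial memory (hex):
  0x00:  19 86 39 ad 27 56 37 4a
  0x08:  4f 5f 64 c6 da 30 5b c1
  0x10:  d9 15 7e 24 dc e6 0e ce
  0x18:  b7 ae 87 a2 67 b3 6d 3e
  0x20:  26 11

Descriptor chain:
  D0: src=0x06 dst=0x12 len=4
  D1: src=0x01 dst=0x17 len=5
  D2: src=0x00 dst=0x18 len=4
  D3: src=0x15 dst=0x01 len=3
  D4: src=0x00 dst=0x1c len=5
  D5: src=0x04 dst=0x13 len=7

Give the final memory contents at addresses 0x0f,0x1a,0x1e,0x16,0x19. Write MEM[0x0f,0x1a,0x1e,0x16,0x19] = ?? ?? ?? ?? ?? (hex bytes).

  after D0: wrote 4B at 0x12 = 374a4f5f
  after D1: wrote 5B at 0x17 = 8639ad2756
  after D2: wrote 4B at 0x18 = 198639ad
  after D3: wrote 3B at 0x01 = 5f0e86
  after D4: wrote 5B at 0x1c = 195f0e8627
  after D5: wrote 7B at 0x13 = 2756374a4f5f64
query mem[0x0f]=0xc1, mem[0x1a]=0x39, mem[0x1e]=0x0e, mem[0x16]=0x4a, mem[0x19]=0x64

MEM[0x0f,0x1a,0x1e,0x16,0x19] = c1 39 0e 4a 64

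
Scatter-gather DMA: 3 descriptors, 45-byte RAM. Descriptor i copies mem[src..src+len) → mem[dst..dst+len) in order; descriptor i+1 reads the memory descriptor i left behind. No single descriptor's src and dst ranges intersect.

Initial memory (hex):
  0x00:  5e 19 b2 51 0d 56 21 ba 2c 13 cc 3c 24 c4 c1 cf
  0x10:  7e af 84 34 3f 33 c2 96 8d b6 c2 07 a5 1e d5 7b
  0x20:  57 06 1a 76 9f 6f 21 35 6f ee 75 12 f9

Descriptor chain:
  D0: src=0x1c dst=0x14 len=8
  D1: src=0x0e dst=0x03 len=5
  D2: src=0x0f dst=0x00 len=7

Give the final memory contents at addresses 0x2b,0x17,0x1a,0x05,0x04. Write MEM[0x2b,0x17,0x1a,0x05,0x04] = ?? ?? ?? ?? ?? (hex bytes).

#0 dst[0x14+8] := {0xa5,0x1e,0xd5,0x7b,0x57,0x06,0x1a,0x76}
#1 dst[0x03+5] := {0xc1,0xcf,0x7e,0xaf,0x84}
#2 dst[0x00+7] := {0xcf,0x7e,0xaf,0x84,0x34,0xa5,0x1e}
query mem[0x2b]=0x12, mem[0x17]=0x7b, mem[0x1a]=0x1a, mem[0x05]=0xa5, mem[0x04]=0x34

MEM[0x2b,0x17,0x1a,0x05,0x04] = 12 7b 1a a5 34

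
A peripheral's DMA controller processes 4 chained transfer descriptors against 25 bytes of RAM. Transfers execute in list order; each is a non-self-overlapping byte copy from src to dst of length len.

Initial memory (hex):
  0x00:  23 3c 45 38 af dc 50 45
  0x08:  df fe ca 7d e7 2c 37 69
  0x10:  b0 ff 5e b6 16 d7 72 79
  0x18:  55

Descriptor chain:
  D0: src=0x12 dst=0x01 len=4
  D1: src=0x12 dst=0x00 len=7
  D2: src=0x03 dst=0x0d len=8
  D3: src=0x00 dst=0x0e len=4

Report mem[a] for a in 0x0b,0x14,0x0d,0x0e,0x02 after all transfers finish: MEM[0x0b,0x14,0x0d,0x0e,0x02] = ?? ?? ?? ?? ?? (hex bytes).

D0: mem[0x01..0x04] <- [5e b6 16 d7]
D1: mem[0x00..0x06] <- [5e b6 16 d7 72 79 55]
D2: mem[0x0d..0x14] <- [d7 72 79 55 45 df fe ca]
D3: mem[0x0e..0x11] <- [5e b6 16 d7]
query mem[0x0b]=0x7d, mem[0x14]=0xca, mem[0x0d]=0xd7, mem[0x0e]=0x5e, mem[0x02]=0x16

MEM[0x0b,0x14,0x0d,0x0e,0x02] = 7d ca d7 5e 16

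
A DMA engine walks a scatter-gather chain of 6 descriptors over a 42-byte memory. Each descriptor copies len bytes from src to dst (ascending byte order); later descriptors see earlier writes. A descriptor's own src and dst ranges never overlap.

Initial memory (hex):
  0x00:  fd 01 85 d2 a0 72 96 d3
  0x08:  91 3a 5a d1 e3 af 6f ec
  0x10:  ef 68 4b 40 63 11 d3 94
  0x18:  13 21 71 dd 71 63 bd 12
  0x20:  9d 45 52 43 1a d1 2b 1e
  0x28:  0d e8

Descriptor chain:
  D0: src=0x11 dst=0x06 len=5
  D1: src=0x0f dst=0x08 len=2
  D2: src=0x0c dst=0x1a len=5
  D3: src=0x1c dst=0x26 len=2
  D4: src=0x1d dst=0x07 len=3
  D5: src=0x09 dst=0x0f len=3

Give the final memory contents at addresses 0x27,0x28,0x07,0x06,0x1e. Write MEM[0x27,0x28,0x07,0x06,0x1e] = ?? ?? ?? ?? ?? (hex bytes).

#0 dst[0x06+5] := {0x68,0x4b,0x40,0x63,0x11}
#1 dst[0x08+2] := {0xec,0xef}
#2 dst[0x1a+5] := {0xe3,0xaf,0x6f,0xec,0xef}
#3 dst[0x26+2] := {0x6f,0xec}
#4 dst[0x07+3] := {0xec,0xef,0x12}
#5 dst[0x0f+3] := {0x12,0x11,0xd1}
query mem[0x27]=0xec, mem[0x28]=0x0d, mem[0x07]=0xec, mem[0x06]=0x68, mem[0x1e]=0xef

MEM[0x27,0x28,0x07,0x06,0x1e] = ec 0d ec 68 ef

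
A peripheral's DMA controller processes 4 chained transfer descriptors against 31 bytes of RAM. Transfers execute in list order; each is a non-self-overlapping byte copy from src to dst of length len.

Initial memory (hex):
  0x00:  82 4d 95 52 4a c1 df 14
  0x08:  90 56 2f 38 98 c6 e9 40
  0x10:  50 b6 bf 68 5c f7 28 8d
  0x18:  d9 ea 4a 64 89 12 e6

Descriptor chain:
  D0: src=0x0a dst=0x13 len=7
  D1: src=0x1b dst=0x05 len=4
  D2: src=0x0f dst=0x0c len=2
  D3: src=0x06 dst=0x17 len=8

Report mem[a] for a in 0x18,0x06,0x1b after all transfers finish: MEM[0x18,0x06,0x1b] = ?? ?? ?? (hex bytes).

  after D0: wrote 7B at 0x13 = 2f3898c6e94050
  after D1: wrote 4B at 0x05 = 648912e6
  after D2: wrote 2B at 0x0c = 4050
  after D3: wrote 8B at 0x17 = 8912e6562f384050
query mem[0x18]=0x12, mem[0x06]=0x89, mem[0x1b]=0x2f

MEM[0x18,0x06,0x1b] = 12 89 2f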